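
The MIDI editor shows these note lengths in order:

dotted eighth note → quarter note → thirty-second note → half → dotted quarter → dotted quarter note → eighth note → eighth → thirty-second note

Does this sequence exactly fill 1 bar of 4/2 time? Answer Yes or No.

Yes

One bar of 4/2 = 64 thirty-second notes.
Convert each value to thirty-second notes: dotted eighth note = 6; quarter note = 8; thirty-second note = 1; half = 16; dotted quarter = 12; dotted quarter note = 12; eighth note = 4; eighth = 4; thirty-second note = 1.
Total: 6 + 8 + 1 + 16 + 12 + 12 + 4 + 4 + 1 = 64.
64 equals 64, so the answer is Yes.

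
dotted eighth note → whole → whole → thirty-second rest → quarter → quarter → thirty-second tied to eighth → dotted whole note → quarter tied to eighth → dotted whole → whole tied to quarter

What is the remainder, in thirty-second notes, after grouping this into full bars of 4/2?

One bar of 4/2 = 64 thirty-second notes.
Express everything in thirty-second notes: dotted eighth note = 6; whole = 32; whole = 32; thirty-second rest = 1; quarter = 8; quarter = 8; thirty-second tied to eighth (thirty-second + eighth) = 5; dotted whole note = 48; quarter tied to eighth (quarter + eighth) = 12; dotted whole = 48; whole tied to quarter (whole + quarter) = 40.
Sum: 6 + 32 + 32 + 1 + 8 + 8 + 5 + 48 + 12 + 48 + 40 = 240.
240 ÷ 64 = 3 complete bars with 48 thirty-second notes remaining.

48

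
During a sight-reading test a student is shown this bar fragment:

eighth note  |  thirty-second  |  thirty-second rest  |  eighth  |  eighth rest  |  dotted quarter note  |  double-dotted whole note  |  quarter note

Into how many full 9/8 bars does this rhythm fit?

One bar of 9/8 = 36 thirty-second notes.
Convert each value to thirty-second notes: eighth note = 4; thirty-second = 1; thirty-second rest = 1; eighth = 4; eighth rest = 4; dotted quarter note = 12; double-dotted whole note = 56; quarter note = 8.
Total: 4 + 1 + 1 + 4 + 4 + 12 + 56 + 8 = 90.
90 ÷ 36 = 2 complete bars with 18 left over.

2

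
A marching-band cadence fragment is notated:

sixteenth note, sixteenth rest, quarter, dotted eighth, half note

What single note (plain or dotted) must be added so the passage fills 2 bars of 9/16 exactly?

sixteenth note

2 bars of 9/16 = 18 sixteenth notes.
Express everything in sixteenth notes: sixteenth note = 1; sixteenth rest = 1; quarter = 4; dotted eighth = 3; half note = 8.
Sum: 1 + 1 + 4 + 3 + 8 = 17.
Remaining: 18 − 17 = 1 sixteenth note, which is a sixteenth note.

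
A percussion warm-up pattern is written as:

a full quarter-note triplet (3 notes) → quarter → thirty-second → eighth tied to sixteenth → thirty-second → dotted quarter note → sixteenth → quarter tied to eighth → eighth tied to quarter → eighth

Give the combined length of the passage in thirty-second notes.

74

Working in thirty-second notes: a full quarter-note triplet (3 notes) (three triplet quarters span one half) = 16; quarter = 8; thirty-second = 1; eighth tied to sixteenth (eighth + sixteenth) = 6; thirty-second = 1; dotted quarter note = 12; sixteenth = 2; quarter tied to eighth (quarter + eighth) = 12; eighth tied to quarter (eighth + quarter) = 12; eighth = 4.
Adding: 16 + 8 + 1 + 6 + 1 + 12 + 2 + 12 + 12 + 4 = 74 thirty-second notes.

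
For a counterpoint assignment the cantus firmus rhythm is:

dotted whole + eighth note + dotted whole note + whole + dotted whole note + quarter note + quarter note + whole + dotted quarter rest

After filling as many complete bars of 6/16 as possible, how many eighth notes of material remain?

One bar of 6/16 = 3 eighth notes.
Each duration in eighth notes: dotted whole = 12; eighth note = 1; dotted whole note = 12; whole = 8; dotted whole note = 12; quarter note = 2; quarter note = 2; whole = 8; dotted quarter rest = 3.
Total: 12 + 1 + 12 + 8 + 12 + 2 + 2 + 8 + 3 = 60.
60 ÷ 3 = 20 complete bars with 0 eighth notes remaining.

0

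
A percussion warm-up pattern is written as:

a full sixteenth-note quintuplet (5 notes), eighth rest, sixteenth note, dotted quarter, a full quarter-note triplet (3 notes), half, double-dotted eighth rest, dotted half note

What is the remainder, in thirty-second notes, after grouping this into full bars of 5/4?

9

One bar of 5/4 = 40 thirty-second notes.
Each duration in thirty-second notes: a full sixteenth-note quintuplet (5 notes) (five quintuplet sixteenths span one quarter) = 8; eighth rest = 4; sixteenth note = 2; dotted quarter = 12; a full quarter-note triplet (3 notes) (three triplet quarters span one half) = 16; half = 16; double-dotted eighth rest = 7; dotted half note = 24.
Altogether 8 + 4 + 2 + 12 + 16 + 16 + 7 + 24 = 89.
89 ÷ 40 = 2 complete bars with 9 thirty-second notes remaining.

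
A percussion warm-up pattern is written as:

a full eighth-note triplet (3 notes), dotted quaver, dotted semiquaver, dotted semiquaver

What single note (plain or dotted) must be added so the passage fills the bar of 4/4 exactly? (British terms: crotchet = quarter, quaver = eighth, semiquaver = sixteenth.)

dotted quarter note

The bar of 4/4 = 32 thirty-second notes.
Each duration in thirty-second notes: a full eighth-note triplet (3 notes) (three triplet eighths span one quarter) = 8; dotted quaver = 6; dotted semiquaver = 3; dotted semiquaver = 3.
Altogether 8 + 6 + 3 + 3 = 20.
Remaining: 32 − 20 = 12 thirty-second notes, which is a dotted quarter note.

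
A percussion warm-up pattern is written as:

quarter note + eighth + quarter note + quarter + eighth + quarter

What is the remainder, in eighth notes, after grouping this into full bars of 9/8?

One bar of 9/8 = 9 eighth notes.
Express everything in eighth notes: quarter note = 2; eighth = 1; quarter note = 2; quarter = 2; eighth = 1; quarter = 2.
Adding: 2 + 1 + 2 + 2 + 1 + 2 = 10.
10 ÷ 9 = 1 complete bar with 1 eighth note remaining.

1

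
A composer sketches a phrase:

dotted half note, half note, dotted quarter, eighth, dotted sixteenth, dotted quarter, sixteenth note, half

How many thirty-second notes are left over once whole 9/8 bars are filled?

17

One bar of 9/8 = 36 thirty-second notes.
Express everything in thirty-second notes: dotted half note = 24; half note = 16; dotted quarter = 12; eighth = 4; dotted sixteenth = 3; dotted quarter = 12; sixteenth note = 2; half = 16.
Altogether 24 + 16 + 12 + 4 + 3 + 12 + 2 + 16 = 89.
89 ÷ 36 = 2 complete bars with 17 thirty-second notes remaining.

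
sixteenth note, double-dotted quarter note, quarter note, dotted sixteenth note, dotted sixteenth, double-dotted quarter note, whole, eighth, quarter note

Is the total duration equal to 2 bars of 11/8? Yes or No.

One bar of 11/8 = 44 thirty-second notes, so 2 bars = 88.
Convert each value to thirty-second notes: sixteenth note = 2; double-dotted quarter note = 14; quarter note = 8; dotted sixteenth note = 3; dotted sixteenth = 3; double-dotted quarter note = 14; whole = 32; eighth = 4; quarter note = 8.
Total: 2 + 14 + 8 + 3 + 3 + 14 + 32 + 4 + 8 = 88.
88 equals 88, so the answer is Yes.

Yes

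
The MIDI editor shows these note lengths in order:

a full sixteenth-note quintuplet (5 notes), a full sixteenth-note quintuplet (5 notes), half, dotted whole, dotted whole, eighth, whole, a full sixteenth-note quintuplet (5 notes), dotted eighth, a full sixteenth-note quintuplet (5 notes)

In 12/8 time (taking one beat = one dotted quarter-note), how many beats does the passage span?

One dotted quarter-note beat = 6 sixteenth notes.
Convert each value to sixteenth notes: a full sixteenth-note quintuplet (5 notes) (five quintuplet sixteenths span one quarter) = 4; a full sixteenth-note quintuplet (5 notes) (five quintuplet sixteenths span one quarter) = 4; half = 8; dotted whole = 24; dotted whole = 24; eighth = 2; whole = 16; a full sixteenth-note quintuplet (5 notes) (five quintuplet sixteenths span one quarter) = 4; dotted eighth = 3; a full sixteenth-note quintuplet (5 notes) (five quintuplet sixteenths span one quarter) = 4.
Adding: 4 + 4 + 8 + 24 + 24 + 2 + 16 + 4 + 3 + 4 = 93.
93 ÷ 6 = 15.5 beats.

15.5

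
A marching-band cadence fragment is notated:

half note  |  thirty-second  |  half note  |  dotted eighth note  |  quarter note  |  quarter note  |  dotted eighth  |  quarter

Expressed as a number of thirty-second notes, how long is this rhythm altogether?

Convert each value to thirty-second notes: half note = 16; thirty-second = 1; half note = 16; dotted eighth note = 6; quarter note = 8; quarter note = 8; dotted eighth = 6; quarter = 8.
Altogether 16 + 1 + 16 + 6 + 8 + 8 + 6 + 8 = 69 thirty-second notes.

69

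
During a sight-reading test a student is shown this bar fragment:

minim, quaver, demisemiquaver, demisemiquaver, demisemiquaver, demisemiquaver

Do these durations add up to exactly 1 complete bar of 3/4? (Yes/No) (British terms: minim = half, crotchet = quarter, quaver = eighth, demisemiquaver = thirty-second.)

One bar of 3/4 = 24 thirty-second notes.
Each duration in thirty-second notes: minim = 16; quaver = 4; demisemiquaver = 1; demisemiquaver = 1; demisemiquaver = 1; demisemiquaver = 1.
Sum: 16 + 4 + 1 + 1 + 1 + 1 = 24.
24 equals 24, so the answer is Yes.

Yes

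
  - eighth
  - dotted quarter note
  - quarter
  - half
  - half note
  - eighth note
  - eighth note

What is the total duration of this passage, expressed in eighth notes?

16

Each duration in eighth notes: eighth = 1; dotted quarter note = 3; quarter = 2; half = 4; half note = 4; eighth note = 1; eighth note = 1.
Sum: 1 + 3 + 2 + 4 + 4 + 1 + 1 = 16 eighth notes.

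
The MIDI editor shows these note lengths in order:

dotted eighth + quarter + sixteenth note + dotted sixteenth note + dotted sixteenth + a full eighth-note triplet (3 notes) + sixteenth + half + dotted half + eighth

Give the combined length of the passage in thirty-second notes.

Express everything in thirty-second notes: dotted eighth = 6; quarter = 8; sixteenth note = 2; dotted sixteenth note = 3; dotted sixteenth = 3; a full eighth-note triplet (3 notes) (three triplet eighths span one quarter) = 8; sixteenth = 2; half = 16; dotted half = 24; eighth = 4.
Total: 6 + 8 + 2 + 3 + 3 + 8 + 2 + 16 + 24 + 4 = 76 thirty-second notes.

76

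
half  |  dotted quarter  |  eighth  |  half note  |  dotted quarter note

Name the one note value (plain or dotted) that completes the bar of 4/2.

eighth note

The bar of 4/2 = 16 eighth notes.
Working in eighth notes: half = 4; dotted quarter = 3; eighth = 1; half note = 4; dotted quarter note = 3.
Adding: 4 + 3 + 1 + 4 + 3 = 15.
Remaining: 16 − 15 = 1 eighth note, which is a eighth note.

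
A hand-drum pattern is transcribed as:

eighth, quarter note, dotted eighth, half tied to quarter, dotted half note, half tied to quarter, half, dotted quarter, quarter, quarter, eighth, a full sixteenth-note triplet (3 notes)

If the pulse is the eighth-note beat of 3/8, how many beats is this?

One eighth-note beat = 2 sixteenth notes.
Express everything in sixteenth notes: eighth = 2; quarter note = 4; dotted eighth = 3; half tied to quarter (half + quarter) = 12; dotted half note = 12; half tied to quarter (half + quarter) = 12; half = 8; dotted quarter = 6; quarter = 4; quarter = 4; eighth = 2; a full sixteenth-note triplet (3 notes) (three triplet sixteenths span one eighth) = 2.
Sum: 2 + 4 + 3 + 12 + 12 + 12 + 8 + 6 + 4 + 4 + 2 + 2 = 71.
71 ÷ 2 = 35.5 beats.

35.5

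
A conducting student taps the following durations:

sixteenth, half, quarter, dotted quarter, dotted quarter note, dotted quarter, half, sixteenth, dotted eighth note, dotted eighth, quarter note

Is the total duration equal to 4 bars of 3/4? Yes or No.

One bar of 3/4 = 12 sixteenth notes, so 4 bars = 48.
Each duration in sixteenth notes: sixteenth = 1; half = 8; quarter = 4; dotted quarter = 6; dotted quarter note = 6; dotted quarter = 6; half = 8; sixteenth = 1; dotted eighth note = 3; dotted eighth = 3; quarter note = 4.
Adding: 1 + 8 + 4 + 6 + 6 + 6 + 8 + 1 + 3 + 3 + 4 = 50.
50 exceeds 48, so the answer is No.

No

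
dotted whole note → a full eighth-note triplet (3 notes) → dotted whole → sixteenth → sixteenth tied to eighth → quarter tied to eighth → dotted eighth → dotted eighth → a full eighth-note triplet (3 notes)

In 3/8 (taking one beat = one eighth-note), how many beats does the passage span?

36

One eighth-note beat = 2 sixteenth notes.
Convert each value to sixteenth notes: dotted whole note = 24; a full eighth-note triplet (3 notes) (three triplet eighths span one quarter) = 4; dotted whole = 24; sixteenth = 1; sixteenth tied to eighth (sixteenth + eighth) = 3; quarter tied to eighth (quarter + eighth) = 6; dotted eighth = 3; dotted eighth = 3; a full eighth-note triplet (3 notes) (three triplet eighths span one quarter) = 4.
Sum: 24 + 4 + 24 + 1 + 3 + 6 + 3 + 3 + 4 = 72.
72 ÷ 2 = 36 beats.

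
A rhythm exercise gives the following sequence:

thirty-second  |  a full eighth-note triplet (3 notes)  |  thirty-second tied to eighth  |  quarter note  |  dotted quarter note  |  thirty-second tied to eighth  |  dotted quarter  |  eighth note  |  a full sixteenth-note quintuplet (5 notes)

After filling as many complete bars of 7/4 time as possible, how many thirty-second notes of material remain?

7

One bar of 7/4 = 56 thirty-second notes.
Express everything in thirty-second notes: thirty-second = 1; a full eighth-note triplet (3 notes) (three triplet eighths span one quarter) = 8; thirty-second tied to eighth (thirty-second + eighth) = 5; quarter note = 8; dotted quarter note = 12; thirty-second tied to eighth (thirty-second + eighth) = 5; dotted quarter = 12; eighth note = 4; a full sixteenth-note quintuplet (5 notes) (five quintuplet sixteenths span one quarter) = 8.
Adding: 1 + 8 + 5 + 8 + 12 + 5 + 12 + 4 + 8 = 63.
63 ÷ 56 = 1 complete bar with 7 thirty-second notes remaining.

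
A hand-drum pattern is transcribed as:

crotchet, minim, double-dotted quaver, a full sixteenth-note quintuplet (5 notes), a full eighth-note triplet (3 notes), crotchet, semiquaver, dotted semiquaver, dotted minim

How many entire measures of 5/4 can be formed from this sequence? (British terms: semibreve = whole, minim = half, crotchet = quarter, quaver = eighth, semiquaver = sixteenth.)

One bar of 5/4 = 40 thirty-second notes.
In thirty-second notes: crotchet = 8; minim = 16; double-dotted quaver = 7; a full sixteenth-note quintuplet (5 notes) (five quintuplet sixteenths span one quarter) = 8; a full eighth-note triplet (3 notes) (three triplet eighths span one quarter) = 8; crotchet = 8; semiquaver = 2; dotted semiquaver = 3; dotted minim = 24.
Adding: 8 + 16 + 7 + 8 + 8 + 8 + 2 + 3 + 24 = 84.
84 ÷ 40 = 2 complete bars with 4 left over.

2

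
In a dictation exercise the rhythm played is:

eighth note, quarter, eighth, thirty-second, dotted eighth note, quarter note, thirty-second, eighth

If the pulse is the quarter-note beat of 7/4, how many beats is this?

4.5

One quarter-note beat = 8 thirty-second notes.
Working in thirty-second notes: eighth note = 4; quarter = 8; eighth = 4; thirty-second = 1; dotted eighth note = 6; quarter note = 8; thirty-second = 1; eighth = 4.
Sum: 4 + 8 + 4 + 1 + 6 + 8 + 1 + 4 = 36.
36 ÷ 8 = 4.5 beats.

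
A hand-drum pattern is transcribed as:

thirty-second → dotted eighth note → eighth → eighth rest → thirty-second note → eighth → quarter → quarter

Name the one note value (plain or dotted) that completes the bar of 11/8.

quarter note

The bar of 11/8 = 44 thirty-second notes.
Each duration in thirty-second notes: thirty-second = 1; dotted eighth note = 6; eighth = 4; eighth rest = 4; thirty-second note = 1; eighth = 4; quarter = 8; quarter = 8.
Sum: 1 + 6 + 4 + 4 + 1 + 4 + 8 + 8 = 36.
Remaining: 44 − 36 = 8 thirty-second notes, which is a quarter note.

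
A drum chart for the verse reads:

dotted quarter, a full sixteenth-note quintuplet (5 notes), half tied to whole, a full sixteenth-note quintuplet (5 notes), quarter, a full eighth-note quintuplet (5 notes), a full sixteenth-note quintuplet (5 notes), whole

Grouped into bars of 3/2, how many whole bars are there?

2

One bar of 3/2 = 12 eighth notes.
In eighth notes: dotted quarter = 3; a full sixteenth-note quintuplet (5 notes) (five quintuplet sixteenths span one quarter) = 2; half tied to whole (half + whole) = 12; a full sixteenth-note quintuplet (5 notes) (five quintuplet sixteenths span one quarter) = 2; quarter = 2; a full eighth-note quintuplet (5 notes) (five quintuplet eighths span one half) = 4; a full sixteenth-note quintuplet (5 notes) (five quintuplet sixteenths span one quarter) = 2; whole = 8.
Total: 3 + 2 + 12 + 2 + 2 + 4 + 2 + 8 = 35.
35 ÷ 12 = 2 complete bars with 11 left over.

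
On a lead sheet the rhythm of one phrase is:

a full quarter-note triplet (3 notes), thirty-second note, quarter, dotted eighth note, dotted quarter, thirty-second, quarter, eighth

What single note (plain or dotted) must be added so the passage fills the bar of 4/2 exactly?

quarter note

The bar of 4/2 = 64 thirty-second notes.
In thirty-second notes: a full quarter-note triplet (3 notes) (three triplet quarters span one half) = 16; thirty-second note = 1; quarter = 8; dotted eighth note = 6; dotted quarter = 12; thirty-second = 1; quarter = 8; eighth = 4.
Sum: 16 + 1 + 8 + 6 + 12 + 1 + 8 + 4 = 56.
Remaining: 64 − 56 = 8 thirty-second notes, which is a quarter note.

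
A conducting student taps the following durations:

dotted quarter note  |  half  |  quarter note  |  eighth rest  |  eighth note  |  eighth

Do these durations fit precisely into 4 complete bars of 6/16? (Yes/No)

One bar of 6/16 = 3 eighth notes, so 4 bars = 12.
Each duration in eighth notes: dotted quarter note = 3; half = 4; quarter note = 2; eighth rest = 1; eighth note = 1; eighth = 1.
Altogether 3 + 4 + 2 + 1 + 1 + 1 = 12.
12 equals 12, so the answer is Yes.

Yes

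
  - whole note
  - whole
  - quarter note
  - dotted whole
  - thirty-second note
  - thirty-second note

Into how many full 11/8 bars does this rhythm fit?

2

One bar of 11/8 = 44 thirty-second notes.
Express everything in thirty-second notes: whole note = 32; whole = 32; quarter note = 8; dotted whole = 48; thirty-second note = 1; thirty-second note = 1.
Adding: 32 + 32 + 8 + 48 + 1 + 1 = 122.
122 ÷ 44 = 2 complete bars with 34 left over.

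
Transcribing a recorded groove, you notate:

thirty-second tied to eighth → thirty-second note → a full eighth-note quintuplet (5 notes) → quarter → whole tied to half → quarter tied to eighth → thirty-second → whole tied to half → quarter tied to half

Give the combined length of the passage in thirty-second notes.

163

Convert each value to thirty-second notes: thirty-second tied to eighth (thirty-second + eighth) = 5; thirty-second note = 1; a full eighth-note quintuplet (5 notes) (five quintuplet eighths span one half) = 16; quarter = 8; whole tied to half (whole + half) = 48; quarter tied to eighth (quarter + eighth) = 12; thirty-second = 1; whole tied to half (whole + half) = 48; quarter tied to half (quarter + half) = 24.
Total: 5 + 1 + 16 + 8 + 48 + 12 + 1 + 48 + 24 = 163 thirty-second notes.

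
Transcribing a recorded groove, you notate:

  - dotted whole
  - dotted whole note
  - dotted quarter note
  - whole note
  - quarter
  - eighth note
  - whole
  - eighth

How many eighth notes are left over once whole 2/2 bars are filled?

One bar of 2/2 = 8 eighth notes.
In eighth notes: dotted whole = 12; dotted whole note = 12; dotted quarter note = 3; whole note = 8; quarter = 2; eighth note = 1; whole = 8; eighth = 1.
Sum: 12 + 12 + 3 + 8 + 2 + 1 + 8 + 1 = 47.
47 ÷ 8 = 5 complete bars with 7 eighth notes remaining.

7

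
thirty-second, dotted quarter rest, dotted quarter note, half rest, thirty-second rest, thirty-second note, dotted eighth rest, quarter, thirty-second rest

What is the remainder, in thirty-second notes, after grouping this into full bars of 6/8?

One bar of 6/8 = 24 thirty-second notes.
Express everything in thirty-second notes: thirty-second = 1; dotted quarter rest = 12; dotted quarter note = 12; half rest = 16; thirty-second rest = 1; thirty-second note = 1; dotted eighth rest = 6; quarter = 8; thirty-second rest = 1.
Altogether 1 + 12 + 12 + 16 + 1 + 1 + 6 + 8 + 1 = 58.
58 ÷ 24 = 2 complete bars with 10 thirty-second notes remaining.

10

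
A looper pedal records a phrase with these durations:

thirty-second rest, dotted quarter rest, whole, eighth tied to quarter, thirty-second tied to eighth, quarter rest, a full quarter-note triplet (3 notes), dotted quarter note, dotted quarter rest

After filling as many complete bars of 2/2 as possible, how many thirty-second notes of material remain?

14

One bar of 2/2 = 32 thirty-second notes.
Convert each value to thirty-second notes: thirty-second rest = 1; dotted quarter rest = 12; whole = 32; eighth tied to quarter (eighth + quarter) = 12; thirty-second tied to eighth (thirty-second + eighth) = 5; quarter rest = 8; a full quarter-note triplet (3 notes) (three triplet quarters span one half) = 16; dotted quarter note = 12; dotted quarter rest = 12.
Adding: 1 + 12 + 32 + 12 + 5 + 8 + 16 + 12 + 12 = 110.
110 ÷ 32 = 3 complete bars with 14 thirty-second notes remaining.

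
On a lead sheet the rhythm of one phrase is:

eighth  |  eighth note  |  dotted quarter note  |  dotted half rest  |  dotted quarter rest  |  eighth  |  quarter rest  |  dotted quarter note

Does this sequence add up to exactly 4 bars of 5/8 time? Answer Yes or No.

Yes

One bar of 5/8 = 5 eighth notes, so 4 bars = 20.
Express everything in eighth notes: eighth = 1; eighth note = 1; dotted quarter note = 3; dotted half rest = 6; dotted quarter rest = 3; eighth = 1; quarter rest = 2; dotted quarter note = 3.
Altogether 1 + 1 + 3 + 6 + 3 + 1 + 2 + 3 = 20.
20 equals 20, so the answer is Yes.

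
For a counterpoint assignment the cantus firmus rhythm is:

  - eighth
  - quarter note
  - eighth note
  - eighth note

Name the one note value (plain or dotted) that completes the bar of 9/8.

half note

The bar of 9/8 = 9 eighth notes.
In eighth notes: eighth = 1; quarter note = 2; eighth note = 1; eighth note = 1.
Sum: 1 + 2 + 1 + 1 = 5.
Remaining: 9 − 5 = 4 eighth notes, which is a half note.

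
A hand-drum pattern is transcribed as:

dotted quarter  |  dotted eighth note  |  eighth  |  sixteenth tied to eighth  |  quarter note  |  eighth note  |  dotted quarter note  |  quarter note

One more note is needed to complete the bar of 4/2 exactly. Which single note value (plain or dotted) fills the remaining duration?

The bar of 4/2 = 32 sixteenth notes.
Working in sixteenth notes: dotted quarter = 6; dotted eighth note = 3; eighth = 2; sixteenth tied to eighth (sixteenth + eighth) = 3; quarter note = 4; eighth note = 2; dotted quarter note = 6; quarter note = 4.
Adding: 6 + 3 + 2 + 3 + 4 + 2 + 6 + 4 = 30.
Remaining: 32 − 30 = 2 sixteenth notes, which is a eighth note.

eighth note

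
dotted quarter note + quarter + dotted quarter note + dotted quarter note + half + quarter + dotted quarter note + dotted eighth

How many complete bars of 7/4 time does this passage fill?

One bar of 7/4 = 28 sixteenth notes.
Convert each value to sixteenth notes: dotted quarter note = 6; quarter = 4; dotted quarter note = 6; dotted quarter note = 6; half = 8; quarter = 4; dotted quarter note = 6; dotted eighth = 3.
Altogether 6 + 4 + 6 + 6 + 8 + 4 + 6 + 3 = 43.
43 ÷ 28 = 1 complete bar with 15 left over.

1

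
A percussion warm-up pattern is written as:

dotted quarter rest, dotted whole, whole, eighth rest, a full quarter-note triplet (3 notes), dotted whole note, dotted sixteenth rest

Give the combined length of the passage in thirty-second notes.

163

Express everything in thirty-second notes: dotted quarter rest = 12; dotted whole = 48; whole = 32; eighth rest = 4; a full quarter-note triplet (3 notes) (three triplet quarters span one half) = 16; dotted whole note = 48; dotted sixteenth rest = 3.
Altogether 12 + 48 + 32 + 4 + 16 + 48 + 3 = 163 thirty-second notes.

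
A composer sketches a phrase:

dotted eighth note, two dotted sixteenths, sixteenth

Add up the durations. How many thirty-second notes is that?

Convert each value to thirty-second notes: dotted eighth note = 6; dotted sixteenth = 3; dotted sixteenth = 3; sixteenth = 2.
Sum: 6 + 3 + 3 + 2 = 14 thirty-second notes.

14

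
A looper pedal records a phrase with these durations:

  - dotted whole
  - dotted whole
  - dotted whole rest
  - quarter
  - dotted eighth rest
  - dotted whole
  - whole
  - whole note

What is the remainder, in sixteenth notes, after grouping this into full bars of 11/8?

One bar of 11/8 = 22 sixteenth notes.
Express everything in sixteenth notes: dotted whole = 24; dotted whole = 24; dotted whole rest = 24; quarter = 4; dotted eighth rest = 3; dotted whole = 24; whole = 16; whole note = 16.
Adding: 24 + 24 + 24 + 4 + 3 + 24 + 16 + 16 = 135.
135 ÷ 22 = 6 complete bars with 3 sixteenth notes remaining.

3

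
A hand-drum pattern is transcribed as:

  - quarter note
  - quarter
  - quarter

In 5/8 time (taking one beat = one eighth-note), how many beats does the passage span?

6

One eighth-note beat = 2 sixteenth notes.
Convert each value to sixteenth notes: quarter note = 4; quarter = 4; quarter = 4.
Sum: 4 + 4 + 4 = 12.
12 ÷ 2 = 6 beats.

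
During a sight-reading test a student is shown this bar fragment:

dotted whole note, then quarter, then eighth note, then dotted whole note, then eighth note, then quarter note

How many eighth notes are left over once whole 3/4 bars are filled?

One bar of 3/4 = 6 eighth notes.
Express everything in eighth notes: dotted whole note = 12; quarter = 2; eighth note = 1; dotted whole note = 12; eighth note = 1; quarter note = 2.
Altogether 12 + 2 + 1 + 12 + 1 + 2 = 30.
30 ÷ 6 = 5 complete bars with 0 eighth notes remaining.

0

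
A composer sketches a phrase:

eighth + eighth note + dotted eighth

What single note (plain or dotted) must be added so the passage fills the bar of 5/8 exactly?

The bar of 5/8 = 10 sixteenth notes.
Express everything in sixteenth notes: eighth = 2; eighth note = 2; dotted eighth = 3.
Adding: 2 + 2 + 3 = 7.
Remaining: 10 − 7 = 3 sixteenth notes, which is a dotted eighth note.

dotted eighth note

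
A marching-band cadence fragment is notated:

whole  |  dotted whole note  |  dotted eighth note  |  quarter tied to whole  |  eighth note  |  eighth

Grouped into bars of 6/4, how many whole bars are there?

One bar of 6/4 = 24 sixteenth notes.
In sixteenth notes: whole = 16; dotted whole note = 24; dotted eighth note = 3; quarter tied to whole (quarter + whole) = 20; eighth note = 2; eighth = 2.
Adding: 16 + 24 + 3 + 20 + 2 + 2 = 67.
67 ÷ 24 = 2 complete bars with 19 left over.

2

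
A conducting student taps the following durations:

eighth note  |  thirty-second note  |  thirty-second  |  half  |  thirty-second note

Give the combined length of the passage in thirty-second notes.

23

Express everything in thirty-second notes: eighth note = 4; thirty-second note = 1; thirty-second = 1; half = 16; thirty-second note = 1.
Total: 4 + 1 + 1 + 16 + 1 = 23 thirty-second notes.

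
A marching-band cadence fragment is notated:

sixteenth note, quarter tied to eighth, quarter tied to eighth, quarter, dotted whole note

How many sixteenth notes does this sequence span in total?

Working in sixteenth notes: sixteenth note = 1; quarter tied to eighth (quarter + eighth) = 6; quarter tied to eighth (quarter + eighth) = 6; quarter = 4; dotted whole note = 24.
Sum: 1 + 6 + 6 + 4 + 24 = 41 sixteenth notes.

41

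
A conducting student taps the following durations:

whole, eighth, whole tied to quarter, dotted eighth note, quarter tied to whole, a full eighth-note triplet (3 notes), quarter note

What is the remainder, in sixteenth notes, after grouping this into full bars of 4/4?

One bar of 4/4 = 16 sixteenth notes.
Express everything in sixteenth notes: whole = 16; eighth = 2; whole tied to quarter (whole + quarter) = 20; dotted eighth note = 3; quarter tied to whole (quarter + whole) = 20; a full eighth-note triplet (3 notes) (three triplet eighths span one quarter) = 4; quarter note = 4.
Total: 16 + 2 + 20 + 3 + 20 + 4 + 4 = 69.
69 ÷ 16 = 4 complete bars with 5 sixteenth notes remaining.

5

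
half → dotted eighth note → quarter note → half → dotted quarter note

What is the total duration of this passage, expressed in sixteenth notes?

29

Each duration in sixteenth notes: half = 8; dotted eighth note = 3; quarter note = 4; half = 8; dotted quarter note = 6.
Total: 8 + 3 + 4 + 8 + 6 = 29 sixteenth notes.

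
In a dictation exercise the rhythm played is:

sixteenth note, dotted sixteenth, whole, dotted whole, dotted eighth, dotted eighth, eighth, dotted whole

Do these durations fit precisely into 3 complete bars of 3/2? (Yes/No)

No

One bar of 3/2 = 48 thirty-second notes, so 3 bars = 144.
Convert each value to thirty-second notes: sixteenth note = 2; dotted sixteenth = 3; whole = 32; dotted whole = 48; dotted eighth = 6; dotted eighth = 6; eighth = 4; dotted whole = 48.
Sum: 2 + 3 + 32 + 48 + 6 + 6 + 4 + 48 = 149.
149 exceeds 144, so the answer is No.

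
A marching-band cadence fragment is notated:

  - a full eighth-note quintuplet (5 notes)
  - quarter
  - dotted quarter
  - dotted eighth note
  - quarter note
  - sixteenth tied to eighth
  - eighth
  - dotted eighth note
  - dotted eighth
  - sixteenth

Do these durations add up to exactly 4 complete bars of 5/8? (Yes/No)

No

One bar of 5/8 = 10 sixteenth notes, so 4 bars = 40.
Working in sixteenth notes: a full eighth-note quintuplet (5 notes) (five quintuplet eighths span one half) = 8; quarter = 4; dotted quarter = 6; dotted eighth note = 3; quarter note = 4; sixteenth tied to eighth (sixteenth + eighth) = 3; eighth = 2; dotted eighth note = 3; dotted eighth = 3; sixteenth = 1.
Altogether 8 + 4 + 6 + 3 + 4 + 3 + 2 + 3 + 3 + 1 = 37.
37 falls short of 40, so the answer is No.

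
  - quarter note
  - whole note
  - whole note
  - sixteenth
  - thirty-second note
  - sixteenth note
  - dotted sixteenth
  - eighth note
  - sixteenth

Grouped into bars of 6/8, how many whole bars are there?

3

One bar of 6/8 = 24 thirty-second notes.
Express everything in thirty-second notes: quarter note = 8; whole note = 32; whole note = 32; sixteenth = 2; thirty-second note = 1; sixteenth note = 2; dotted sixteenth = 3; eighth note = 4; sixteenth = 2.
Total: 8 + 32 + 32 + 2 + 1 + 2 + 3 + 4 + 2 = 86.
86 ÷ 24 = 3 complete bars with 14 left over.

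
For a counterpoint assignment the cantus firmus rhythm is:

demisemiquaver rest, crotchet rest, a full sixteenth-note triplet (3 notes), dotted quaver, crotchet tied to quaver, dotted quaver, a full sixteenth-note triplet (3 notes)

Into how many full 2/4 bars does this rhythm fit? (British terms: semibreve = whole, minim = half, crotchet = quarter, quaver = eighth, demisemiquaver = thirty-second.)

2

One bar of 2/4 = 16 thirty-second notes.
In thirty-second notes: demisemiquaver rest = 1; crotchet rest = 8; a full sixteenth-note triplet (3 notes) (three triplet sixteenths span one eighth) = 4; dotted quaver = 6; crotchet tied to quaver (crotchet + quaver) = 12; dotted quaver = 6; a full sixteenth-note triplet (3 notes) (three triplet sixteenths span one eighth) = 4.
Adding: 1 + 8 + 4 + 6 + 12 + 6 + 4 = 41.
41 ÷ 16 = 2 complete bars with 9 left over.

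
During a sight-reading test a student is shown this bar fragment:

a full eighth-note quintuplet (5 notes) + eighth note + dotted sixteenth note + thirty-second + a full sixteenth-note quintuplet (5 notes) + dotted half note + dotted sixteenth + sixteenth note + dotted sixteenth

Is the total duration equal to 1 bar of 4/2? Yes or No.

Yes

One bar of 4/2 = 64 thirty-second notes.
Each duration in thirty-second notes: a full eighth-note quintuplet (5 notes) (five quintuplet eighths span one half) = 16; eighth note = 4; dotted sixteenth note = 3; thirty-second = 1; a full sixteenth-note quintuplet (5 notes) (five quintuplet sixteenths span one quarter) = 8; dotted half note = 24; dotted sixteenth = 3; sixteenth note = 2; dotted sixteenth = 3.
Total: 16 + 4 + 3 + 1 + 8 + 24 + 3 + 2 + 3 = 64.
64 equals 64, so the answer is Yes.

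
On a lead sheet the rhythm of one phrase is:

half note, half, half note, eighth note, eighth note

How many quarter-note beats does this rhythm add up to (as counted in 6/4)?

One quarter-note beat = 2 eighth notes.
Working in eighth notes: half note = 4; half = 4; half note = 4; eighth note = 1; eighth note = 1.
Altogether 4 + 4 + 4 + 1 + 1 = 14.
14 ÷ 2 = 7 beats.

7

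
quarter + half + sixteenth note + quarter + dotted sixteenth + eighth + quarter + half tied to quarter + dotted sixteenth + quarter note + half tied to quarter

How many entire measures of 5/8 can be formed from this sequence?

One bar of 5/8 = 20 thirty-second notes.
In thirty-second notes: quarter = 8; half = 16; sixteenth note = 2; quarter = 8; dotted sixteenth = 3; eighth = 4; quarter = 8; half tied to quarter (half + quarter) = 24; dotted sixteenth = 3; quarter note = 8; half tied to quarter (half + quarter) = 24.
Total: 8 + 16 + 2 + 8 + 3 + 4 + 8 + 24 + 3 + 8 + 24 = 108.
108 ÷ 20 = 5 complete bars with 8 left over.

5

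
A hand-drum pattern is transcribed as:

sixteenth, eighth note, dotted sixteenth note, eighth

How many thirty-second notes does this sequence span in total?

13

Each duration in thirty-second notes: sixteenth = 2; eighth note = 4; dotted sixteenth note = 3; eighth = 4.
Adding: 2 + 4 + 3 + 4 = 13 thirty-second notes.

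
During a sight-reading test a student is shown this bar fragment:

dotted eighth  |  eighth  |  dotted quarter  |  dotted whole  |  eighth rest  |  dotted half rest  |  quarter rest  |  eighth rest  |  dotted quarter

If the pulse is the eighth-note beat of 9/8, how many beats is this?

One eighth-note beat = 2 sixteenth notes.
Each duration in sixteenth notes: dotted eighth = 3; eighth = 2; dotted quarter = 6; dotted whole = 24; eighth rest = 2; dotted half rest = 12; quarter rest = 4; eighth rest = 2; dotted quarter = 6.
Altogether 3 + 2 + 6 + 24 + 2 + 12 + 4 + 2 + 6 = 61.
61 ÷ 2 = 30.5 beats.

30.5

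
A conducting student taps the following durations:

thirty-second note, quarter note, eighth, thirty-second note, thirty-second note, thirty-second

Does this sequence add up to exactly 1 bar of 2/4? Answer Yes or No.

Yes

One bar of 2/4 = 16 thirty-second notes.
Express everything in thirty-second notes: thirty-second note = 1; quarter note = 8; eighth = 4; thirty-second note = 1; thirty-second note = 1; thirty-second = 1.
Total: 1 + 8 + 4 + 1 + 1 + 1 = 16.
16 equals 16, so the answer is Yes.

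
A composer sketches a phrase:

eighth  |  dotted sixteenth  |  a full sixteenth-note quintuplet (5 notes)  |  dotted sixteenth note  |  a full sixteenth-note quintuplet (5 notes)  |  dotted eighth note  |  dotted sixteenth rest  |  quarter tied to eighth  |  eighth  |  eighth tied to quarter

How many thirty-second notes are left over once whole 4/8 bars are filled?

15

One bar of 4/8 = 16 thirty-second notes.
Working in thirty-second notes: eighth = 4; dotted sixteenth = 3; a full sixteenth-note quintuplet (5 notes) (five quintuplet sixteenths span one quarter) = 8; dotted sixteenth note = 3; a full sixteenth-note quintuplet (5 notes) (five quintuplet sixteenths span one quarter) = 8; dotted eighth note = 6; dotted sixteenth rest = 3; quarter tied to eighth (quarter + eighth) = 12; eighth = 4; eighth tied to quarter (eighth + quarter) = 12.
Sum: 4 + 3 + 8 + 3 + 8 + 6 + 3 + 12 + 4 + 12 = 63.
63 ÷ 16 = 3 complete bars with 15 thirty-second notes remaining.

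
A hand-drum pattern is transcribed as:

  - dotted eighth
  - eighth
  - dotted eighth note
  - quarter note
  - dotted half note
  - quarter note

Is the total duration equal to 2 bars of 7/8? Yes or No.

Yes

One bar of 7/8 = 14 sixteenth notes, so 2 bars = 28.
Convert each value to sixteenth notes: dotted eighth = 3; eighth = 2; dotted eighth note = 3; quarter note = 4; dotted half note = 12; quarter note = 4.
Sum: 3 + 2 + 3 + 4 + 12 + 4 = 28.
28 equals 28, so the answer is Yes.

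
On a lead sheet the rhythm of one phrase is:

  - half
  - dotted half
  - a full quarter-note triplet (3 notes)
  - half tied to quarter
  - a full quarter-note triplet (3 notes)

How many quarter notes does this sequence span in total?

12

Convert each value to quarter notes: half = 2; dotted half = 3; a full quarter-note triplet (3 notes) (three triplet quarters span one half) = 2; half tied to quarter (half + quarter) = 3; a full quarter-note triplet (3 notes) (three triplet quarters span one half) = 2.
Sum: 2 + 3 + 2 + 3 + 2 = 12 quarter notes.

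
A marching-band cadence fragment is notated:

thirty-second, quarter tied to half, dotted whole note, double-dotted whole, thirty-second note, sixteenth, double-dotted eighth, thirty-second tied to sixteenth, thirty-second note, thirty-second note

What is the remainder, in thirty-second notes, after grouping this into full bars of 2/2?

One bar of 2/2 = 32 thirty-second notes.
In thirty-second notes: thirty-second = 1; quarter tied to half (quarter + half) = 24; dotted whole note = 48; double-dotted whole = 56; thirty-second note = 1; sixteenth = 2; double-dotted eighth = 7; thirty-second tied to sixteenth (thirty-second + sixteenth) = 3; thirty-second note = 1; thirty-second note = 1.
Altogether 1 + 24 + 48 + 56 + 1 + 2 + 7 + 3 + 1 + 1 = 144.
144 ÷ 32 = 4 complete bars with 16 thirty-second notes remaining.

16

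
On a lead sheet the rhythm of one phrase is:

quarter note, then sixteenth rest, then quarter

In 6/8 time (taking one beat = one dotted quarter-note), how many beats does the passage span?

1.5

One dotted quarter-note beat = 6 sixteenth notes.
Working in sixteenth notes: quarter note = 4; sixteenth rest = 1; quarter = 4.
Sum: 4 + 1 + 4 = 9.
9 ÷ 6 = 1.5 beats.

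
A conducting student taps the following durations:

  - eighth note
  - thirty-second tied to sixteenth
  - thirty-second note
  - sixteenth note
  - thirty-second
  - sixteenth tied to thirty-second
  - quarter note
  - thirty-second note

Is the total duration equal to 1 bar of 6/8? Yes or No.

No

One bar of 6/8 = 24 thirty-second notes.
Working in thirty-second notes: eighth note = 4; thirty-second tied to sixteenth (thirty-second + sixteenth) = 3; thirty-second note = 1; sixteenth note = 2; thirty-second = 1; sixteenth tied to thirty-second (sixteenth + thirty-second) = 3; quarter note = 8; thirty-second note = 1.
Altogether 4 + 3 + 1 + 2 + 1 + 3 + 8 + 1 = 23.
23 falls short of 24, so the answer is No.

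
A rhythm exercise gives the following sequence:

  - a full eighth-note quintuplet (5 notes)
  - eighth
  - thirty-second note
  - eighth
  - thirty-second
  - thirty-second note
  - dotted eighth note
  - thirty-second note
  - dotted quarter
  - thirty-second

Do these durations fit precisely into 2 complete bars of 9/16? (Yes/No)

One bar of 9/16 = 18 thirty-second notes, so 2 bars = 36.
Express everything in thirty-second notes: a full eighth-note quintuplet (5 notes) (five quintuplet eighths span one half) = 16; eighth = 4; thirty-second note = 1; eighth = 4; thirty-second = 1; thirty-second note = 1; dotted eighth note = 6; thirty-second note = 1; dotted quarter = 12; thirty-second = 1.
Adding: 16 + 4 + 1 + 4 + 1 + 1 + 6 + 1 + 12 + 1 = 47.
47 exceeds 36, so the answer is No.

No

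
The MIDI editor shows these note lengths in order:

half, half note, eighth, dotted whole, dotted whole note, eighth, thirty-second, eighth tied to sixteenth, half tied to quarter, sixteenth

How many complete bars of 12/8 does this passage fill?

3

One bar of 12/8 = 48 thirty-second notes.
Convert each value to thirty-second notes: half = 16; half note = 16; eighth = 4; dotted whole = 48; dotted whole note = 48; eighth = 4; thirty-second = 1; eighth tied to sixteenth (eighth + sixteenth) = 6; half tied to quarter (half + quarter) = 24; sixteenth = 2.
Total: 16 + 16 + 4 + 48 + 48 + 4 + 1 + 6 + 24 + 2 = 169.
169 ÷ 48 = 3 complete bars with 25 left over.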